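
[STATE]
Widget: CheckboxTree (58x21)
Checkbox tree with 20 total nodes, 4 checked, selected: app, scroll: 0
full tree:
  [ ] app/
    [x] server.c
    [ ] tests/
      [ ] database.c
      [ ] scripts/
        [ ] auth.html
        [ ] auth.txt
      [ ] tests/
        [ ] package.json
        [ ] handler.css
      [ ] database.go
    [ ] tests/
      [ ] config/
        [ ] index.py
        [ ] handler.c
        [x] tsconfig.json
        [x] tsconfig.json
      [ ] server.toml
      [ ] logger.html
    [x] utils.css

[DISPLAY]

>[-] app/                                                 
   [x] server.c                                           
   [ ] tests/                                             
     [ ] database.c                                       
     [ ] scripts/                                         
       [ ] auth.html                                      
       [ ] auth.txt                                       
     [ ] tests/                                           
       [ ] package.json                                   
       [ ] handler.css                                    
     [ ] database.go                                      
   [-] tests/                                             
     [-] config/                                          
       [ ] index.py                                       
       [ ] handler.c                                      
       [x] tsconfig.json                                  
       [x] tsconfig.json                                  
     [ ] server.toml                                      
     [ ] logger.html                                      
   [x] utils.css                                          
                                                          


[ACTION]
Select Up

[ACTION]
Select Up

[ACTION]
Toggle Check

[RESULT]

>[x] app/                                                 
   [x] server.c                                           
   [x] tests/                                             
     [x] database.c                                       
     [x] scripts/                                         
       [x] auth.html                                      
       [x] auth.txt                                       
     [x] tests/                                           
       [x] package.json                                   
       [x] handler.css                                    
     [x] database.go                                      
   [x] tests/                                             
     [x] config/                                          
       [x] index.py                                       
       [x] handler.c                                      
       [x] tsconfig.json                                  
       [x] tsconfig.json                                  
     [x] server.toml                                      
     [x] logger.html                                      
   [x] utils.css                                          
                                                          


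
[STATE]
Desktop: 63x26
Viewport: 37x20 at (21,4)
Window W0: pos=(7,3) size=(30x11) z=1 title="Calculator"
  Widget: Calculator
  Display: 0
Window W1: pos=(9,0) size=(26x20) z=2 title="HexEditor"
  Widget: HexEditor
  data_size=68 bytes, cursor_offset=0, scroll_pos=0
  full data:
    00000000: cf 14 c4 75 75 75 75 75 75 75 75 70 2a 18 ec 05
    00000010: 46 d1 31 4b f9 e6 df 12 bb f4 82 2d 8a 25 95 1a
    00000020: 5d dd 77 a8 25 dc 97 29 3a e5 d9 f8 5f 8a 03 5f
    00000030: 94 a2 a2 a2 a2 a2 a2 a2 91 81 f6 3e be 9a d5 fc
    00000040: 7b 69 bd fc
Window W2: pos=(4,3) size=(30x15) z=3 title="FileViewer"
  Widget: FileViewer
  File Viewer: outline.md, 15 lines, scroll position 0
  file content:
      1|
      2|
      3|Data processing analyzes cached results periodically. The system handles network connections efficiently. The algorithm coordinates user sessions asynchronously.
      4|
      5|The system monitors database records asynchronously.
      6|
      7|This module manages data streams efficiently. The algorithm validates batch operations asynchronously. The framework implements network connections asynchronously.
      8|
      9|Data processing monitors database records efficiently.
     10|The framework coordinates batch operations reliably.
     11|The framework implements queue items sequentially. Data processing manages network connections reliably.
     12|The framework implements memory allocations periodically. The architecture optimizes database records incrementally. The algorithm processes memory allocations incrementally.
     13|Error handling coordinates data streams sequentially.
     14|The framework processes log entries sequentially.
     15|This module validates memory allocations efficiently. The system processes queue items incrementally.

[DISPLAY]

            ┃┃ ┃                     
────────────┨┃─┨                     
           ▲┃┃0┃                     
           █┃┃ ┃                     
analyzes ca░┃┃ ┃                     
           ░┃┃ ┃                     
ors databas░┃┃ ┃                     
           ░┃┃ ┃                     
ges data st░┃┃ ┃                     
           ░┃┃━┛                     
monitors da░┃┃                       
ordinates b░┃┃                       
plements qu▼┃┃                       
━━━━━━━━━━━━┛┃                       
             ┃                       
━━━━━━━━━━━━━┛                       
                                     
                                     
                                     
                                     


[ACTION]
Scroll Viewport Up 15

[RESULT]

━━━━━━━━━━━━━┓                       
             ┃                       
─────────────┨                       
━━━━━━━━━━━━┓┃━┓                     
            ┃┃ ┃                     
────────────┨┃─┨                     
           ▲┃┃0┃                     
           █┃┃ ┃                     
analyzes ca░┃┃ ┃                     
           ░┃┃ ┃                     
ors databas░┃┃ ┃                     
           ░┃┃ ┃                     
ges data st░┃┃ ┃                     
           ░┃┃━┛                     
monitors da░┃┃                       
ordinates b░┃┃                       
plements qu▼┃┃                       
━━━━━━━━━━━━┛┃                       
             ┃                       
━━━━━━━━━━━━━┛                       


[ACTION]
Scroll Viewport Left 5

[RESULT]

━━━━━━━━━━━━━━━━━━┓                  
itor              ┃                  
──────────────────┨                  
━━━━━━━━━━━━━━━━━┓┃━┓                
                 ┃┃ ┃                
─────────────────┨┃─┨                
                ▲┃┃0┃                
                █┃┃ ┃                
sing analyzes ca░┃┃ ┃                
                ░┃┃ ┃                
monitors databas░┃┃ ┃                
                ░┃┃ ┃                
 manages data st░┃┃ ┃                
                ░┃┃━┛                
sing monitors da░┃┃                  
rk coordinates b░┃┃                  
rk implements qu▼┃┃                  
━━━━━━━━━━━━━━━━━┛┃                  
                  ┃                  
━━━━━━━━━━━━━━━━━━┛                  


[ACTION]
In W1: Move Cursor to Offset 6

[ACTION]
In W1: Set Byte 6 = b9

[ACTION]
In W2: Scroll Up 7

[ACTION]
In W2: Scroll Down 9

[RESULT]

━━━━━━━━━━━━━━━━━━┓                  
itor              ┃                  
──────────────────┨                  
━━━━━━━━━━━━━━━━━┓┃━┓                
                 ┃┃ ┃                
─────────────────┨┃─┨                
monitors databas▲┃┃0┃                
                ░┃┃ ┃                
 manages data st░┃┃ ┃                
                ░┃┃ ┃                
sing monitors da░┃┃ ┃                
rk coordinates b░┃┃ ┃                
rk implements qu░┃┃ ┃                
rk implements me░┃┃━┛                
ing coordinates ░┃┃                  
rk processes log█┃┃                  
 validates memor▼┃┃                  
━━━━━━━━━━━━━━━━━┛┃                  
                  ┃                  
━━━━━━━━━━━━━━━━━━┛                  


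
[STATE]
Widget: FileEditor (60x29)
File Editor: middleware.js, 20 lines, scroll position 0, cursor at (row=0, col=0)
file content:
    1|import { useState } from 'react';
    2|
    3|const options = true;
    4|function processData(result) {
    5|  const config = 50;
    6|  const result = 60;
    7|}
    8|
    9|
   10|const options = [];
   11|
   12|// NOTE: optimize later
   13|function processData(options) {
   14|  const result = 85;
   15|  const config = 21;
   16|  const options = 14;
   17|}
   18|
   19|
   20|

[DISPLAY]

█mport { useState } from 'react';                          ▲
                                                           █
const options = true;                                      ░
function processData(result) {                             ░
  const config = 50;                                       ░
  const result = 60;                                       ░
}                                                          ░
                                                           ░
                                                           ░
const options = [];                                        ░
                                                           ░
// NOTE: optimize later                                    ░
function processData(options) {                            ░
  const result = 85;                                       ░
  const config = 21;                                       ░
  const options = 14;                                      ░
}                                                          ░
                                                           ░
                                                           ░
                                                           ░
                                                           ░
                                                           ░
                                                           ░
                                                           ░
                                                           ░
                                                           ░
                                                           ░
                                                           ░
                                                           ▼


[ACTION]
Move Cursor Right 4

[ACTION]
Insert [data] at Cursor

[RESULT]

impodata█t { useState } from 'react';                      ▲
                                                           █
const options = true;                                      ░
function processData(result) {                             ░
  const config = 50;                                       ░
  const result = 60;                                       ░
}                                                          ░
                                                           ░
                                                           ░
const options = [];                                        ░
                                                           ░
// NOTE: optimize later                                    ░
function processData(options) {                            ░
  const result = 85;                                       ░
  const config = 21;                                       ░
  const options = 14;                                      ░
}                                                          ░
                                                           ░
                                                           ░
                                                           ░
                                                           ░
                                                           ░
                                                           ░
                                                           ░
                                                           ░
                                                           ░
                                                           ░
                                                           ░
                                                           ▼


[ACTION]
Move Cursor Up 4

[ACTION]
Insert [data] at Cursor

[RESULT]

impodatadata█t { useState } from 'react';                  ▲
                                                           █
const options = true;                                      ░
function processData(result) {                             ░
  const config = 50;                                       ░
  const result = 60;                                       ░
}                                                          ░
                                                           ░
                                                           ░
const options = [];                                        ░
                                                           ░
// NOTE: optimize later                                    ░
function processData(options) {                            ░
  const result = 85;                                       ░
  const config = 21;                                       ░
  const options = 14;                                      ░
}                                                          ░
                                                           ░
                                                           ░
                                                           ░
                                                           ░
                                                           ░
                                                           ░
                                                           ░
                                                           ░
                                                           ░
                                                           ░
                                                           ░
                                                           ▼


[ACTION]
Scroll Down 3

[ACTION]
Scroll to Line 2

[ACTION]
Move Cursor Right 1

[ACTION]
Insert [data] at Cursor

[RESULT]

impodatadatardata█ { useState } from 'react';              ▲
                                                           █
const options = true;                                      ░
function processData(result) {                             ░
  const config = 50;                                       ░
  const result = 60;                                       ░
}                                                          ░
                                                           ░
                                                           ░
const options = [];                                        ░
                                                           ░
// NOTE: optimize later                                    ░
function processData(options) {                            ░
  const result = 85;                                       ░
  const config = 21;                                       ░
  const options = 14;                                      ░
}                                                          ░
                                                           ░
                                                           ░
                                                           ░
                                                           ░
                                                           ░
                                                           ░
                                                           ░
                                                           ░
                                                           ░
                                                           ░
                                                           ░
                                                           ▼


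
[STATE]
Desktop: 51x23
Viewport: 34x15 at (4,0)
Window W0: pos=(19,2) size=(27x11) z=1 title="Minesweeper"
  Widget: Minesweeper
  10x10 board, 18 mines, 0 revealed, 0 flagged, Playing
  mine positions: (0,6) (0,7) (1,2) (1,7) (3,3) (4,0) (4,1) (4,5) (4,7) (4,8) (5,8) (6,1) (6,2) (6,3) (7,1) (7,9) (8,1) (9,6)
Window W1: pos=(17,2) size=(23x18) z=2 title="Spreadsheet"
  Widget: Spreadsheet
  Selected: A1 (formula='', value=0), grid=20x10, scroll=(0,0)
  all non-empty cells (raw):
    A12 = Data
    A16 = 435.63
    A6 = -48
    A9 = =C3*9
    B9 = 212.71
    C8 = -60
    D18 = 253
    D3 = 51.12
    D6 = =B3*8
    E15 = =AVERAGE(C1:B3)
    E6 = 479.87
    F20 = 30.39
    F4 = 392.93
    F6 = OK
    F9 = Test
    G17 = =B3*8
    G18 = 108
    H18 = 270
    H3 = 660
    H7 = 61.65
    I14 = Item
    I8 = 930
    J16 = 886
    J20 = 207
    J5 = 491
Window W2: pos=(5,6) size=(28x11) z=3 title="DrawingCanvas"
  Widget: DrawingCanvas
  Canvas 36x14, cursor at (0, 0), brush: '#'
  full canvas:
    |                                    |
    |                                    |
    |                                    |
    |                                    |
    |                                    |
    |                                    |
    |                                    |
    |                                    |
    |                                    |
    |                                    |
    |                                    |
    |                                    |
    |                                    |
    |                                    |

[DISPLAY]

                                  
                                  
             ┏━━━━━━━━━━━━━━━━━━━━
             ┃ Spreadsheet        
             ┠────────────────────
             ┃A1:                 
 ┏━━━━━━━━━━━━━━━━━━━━━━━━━━┓B    
 ┃ DrawingCanvas            ┃-----
 ┠──────────────────────────┨    0
 ┃+                         ┃    0
 ┃                          ┃    0
 ┃                          ┃    0
 ┃                          ┃    0
 ┃                          ┃    0
 ┃                          ┃    0


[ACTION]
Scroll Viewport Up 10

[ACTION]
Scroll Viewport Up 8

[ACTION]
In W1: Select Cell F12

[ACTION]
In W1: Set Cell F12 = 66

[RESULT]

                                  
                                  
             ┏━━━━━━━━━━━━━━━━━━━━
             ┃ Spreadsheet        
             ┠────────────────────
             ┃F12: 66             
 ┏━━━━━━━━━━━━━━━━━━━━━━━━━━┓B    
 ┃ DrawingCanvas            ┃-----
 ┠──────────────────────────┨    0
 ┃+                         ┃    0
 ┃                          ┃    0
 ┃                          ┃    0
 ┃                          ┃    0
 ┃                          ┃    0
 ┃                          ┃    0


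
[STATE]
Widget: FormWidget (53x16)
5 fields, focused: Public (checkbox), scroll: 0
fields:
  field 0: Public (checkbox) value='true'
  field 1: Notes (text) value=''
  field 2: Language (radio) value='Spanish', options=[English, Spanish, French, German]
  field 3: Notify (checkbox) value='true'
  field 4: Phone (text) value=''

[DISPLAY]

> Public:     [x]                                    
  Notes:      [                                     ]
  Language:   ( ) English  (●) Spanish  ( ) French  (
  Notify:     [x]                                    
  Phone:      [                                     ]
                                                     
                                                     
                                                     
                                                     
                                                     
                                                     
                                                     
                                                     
                                                     
                                                     
                                                     


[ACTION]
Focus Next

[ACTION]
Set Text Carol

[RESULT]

  Public:     [x]                                    
> Notes:      [Carol                                ]
  Language:   ( ) English  (●) Spanish  ( ) French  (
  Notify:     [x]                                    
  Phone:      [                                     ]
                                                     
                                                     
                                                     
                                                     
                                                     
                                                     
                                                     
                                                     
                                                     
                                                     
                                                     


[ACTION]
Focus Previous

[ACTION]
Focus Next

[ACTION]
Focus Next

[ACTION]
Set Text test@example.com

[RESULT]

  Public:     [x]                                    
  Notes:      [Carol                                ]
> Language:   ( ) English  (●) Spanish  ( ) French  (
  Notify:     [x]                                    
  Phone:      [                                     ]
                                                     
                                                     
                                                     
                                                     
                                                     
                                                     
                                                     
                                                     
                                                     
                                                     
                                                     


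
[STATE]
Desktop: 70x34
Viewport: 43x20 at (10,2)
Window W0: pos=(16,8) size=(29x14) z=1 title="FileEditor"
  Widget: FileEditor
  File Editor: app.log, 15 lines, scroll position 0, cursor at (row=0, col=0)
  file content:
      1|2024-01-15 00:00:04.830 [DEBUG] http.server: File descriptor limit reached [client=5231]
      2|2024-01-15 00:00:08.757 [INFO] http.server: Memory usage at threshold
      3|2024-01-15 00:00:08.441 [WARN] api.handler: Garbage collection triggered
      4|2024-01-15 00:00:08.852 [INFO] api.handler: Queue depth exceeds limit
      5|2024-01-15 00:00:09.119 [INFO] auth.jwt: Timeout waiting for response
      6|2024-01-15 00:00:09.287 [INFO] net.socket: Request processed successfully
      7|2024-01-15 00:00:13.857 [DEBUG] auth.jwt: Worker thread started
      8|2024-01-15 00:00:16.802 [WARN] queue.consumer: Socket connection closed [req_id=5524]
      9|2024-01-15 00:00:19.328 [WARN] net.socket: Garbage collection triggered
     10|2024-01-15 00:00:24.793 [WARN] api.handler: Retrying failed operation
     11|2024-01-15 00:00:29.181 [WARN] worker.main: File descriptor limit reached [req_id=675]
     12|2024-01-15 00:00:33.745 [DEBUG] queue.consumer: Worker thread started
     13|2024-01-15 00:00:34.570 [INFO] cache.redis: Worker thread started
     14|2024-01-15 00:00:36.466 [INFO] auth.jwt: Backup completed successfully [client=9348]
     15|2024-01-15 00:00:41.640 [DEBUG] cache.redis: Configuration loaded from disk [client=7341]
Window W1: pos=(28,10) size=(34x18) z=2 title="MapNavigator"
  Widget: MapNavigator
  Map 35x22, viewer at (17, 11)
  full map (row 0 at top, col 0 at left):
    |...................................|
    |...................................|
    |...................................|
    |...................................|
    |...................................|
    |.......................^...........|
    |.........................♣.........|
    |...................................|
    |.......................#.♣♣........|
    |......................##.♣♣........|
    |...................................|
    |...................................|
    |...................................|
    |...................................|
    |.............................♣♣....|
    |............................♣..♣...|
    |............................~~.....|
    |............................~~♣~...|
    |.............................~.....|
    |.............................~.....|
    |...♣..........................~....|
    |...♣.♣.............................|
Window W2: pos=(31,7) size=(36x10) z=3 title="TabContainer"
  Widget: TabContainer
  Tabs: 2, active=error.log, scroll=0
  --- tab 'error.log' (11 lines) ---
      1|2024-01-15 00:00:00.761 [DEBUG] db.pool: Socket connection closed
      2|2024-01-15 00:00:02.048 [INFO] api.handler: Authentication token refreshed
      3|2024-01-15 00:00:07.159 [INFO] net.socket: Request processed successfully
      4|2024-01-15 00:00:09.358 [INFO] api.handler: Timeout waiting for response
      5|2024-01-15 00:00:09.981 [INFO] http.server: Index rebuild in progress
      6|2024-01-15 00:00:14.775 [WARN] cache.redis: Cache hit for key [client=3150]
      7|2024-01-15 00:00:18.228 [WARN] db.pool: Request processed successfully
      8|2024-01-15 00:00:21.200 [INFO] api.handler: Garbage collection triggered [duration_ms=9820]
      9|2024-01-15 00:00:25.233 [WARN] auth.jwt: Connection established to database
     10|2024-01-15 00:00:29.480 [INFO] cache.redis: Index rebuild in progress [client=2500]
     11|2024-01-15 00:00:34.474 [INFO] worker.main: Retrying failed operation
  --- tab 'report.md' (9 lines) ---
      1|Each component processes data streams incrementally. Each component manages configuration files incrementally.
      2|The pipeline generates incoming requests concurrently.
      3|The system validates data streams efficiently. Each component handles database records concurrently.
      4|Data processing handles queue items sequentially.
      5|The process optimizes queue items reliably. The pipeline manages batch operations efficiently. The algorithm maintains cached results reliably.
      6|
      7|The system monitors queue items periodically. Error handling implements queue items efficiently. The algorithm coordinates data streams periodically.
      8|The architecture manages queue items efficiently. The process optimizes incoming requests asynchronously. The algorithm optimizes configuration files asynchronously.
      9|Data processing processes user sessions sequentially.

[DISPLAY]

                                           
                                           
                                           
                                           
                                           
                     ┏━━━━━━━━━━━━━━━━━━━━━
      ┏━━━━━━━━━━━━━━┃ TabContainer        
      ┃ FileEditor   ┠─────────────────────
      ┠───────────┏━━┃[error.log]│ report.m
      ┃█024-01-15 ┃ M┃─────────────────────
      ┃2024-01-15 ┠──┃2024-01-15 00:00:00.7
      ┃2024-01-15 ┃..┃2024-01-15 00:00:02.0
      ┃2024-01-15 ┃..┃2024-01-15 00:00:07.1
      ┃2024-01-15 ┃..┃2024-01-15 00:00:09.3
      ┃2024-01-15 ┃..┗━━━━━━━━━━━━━━━━━━━━━
      ┃2024-01-15 ┃......................#.
      ┃2024-01-15 ┃.....................##.
      ┃2024-01-15 ┃........................
      ┃2024-01-15 ┃................@.......
      ┗━━━━━━━━━━━┃........................


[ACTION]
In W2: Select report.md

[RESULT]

                                           
                                           
                                           
                                           
                                           
                     ┏━━━━━━━━━━━━━━━━━━━━━
      ┏━━━━━━━━━━━━━━┃ TabContainer        
      ┃ FileEditor   ┠─────────────────────
      ┠───────────┏━━┃ error.log │[report.m
      ┃█024-01-15 ┃ M┃─────────────────────
      ┃2024-01-15 ┠──┃Each component proces
      ┃2024-01-15 ┃..┃The pipeline generate
      ┃2024-01-15 ┃..┃The system validates 
      ┃2024-01-15 ┃..┃Data processing handl
      ┃2024-01-15 ┃..┗━━━━━━━━━━━━━━━━━━━━━
      ┃2024-01-15 ┃......................#.
      ┃2024-01-15 ┃.....................##.
      ┃2024-01-15 ┃........................
      ┃2024-01-15 ┃................@.......
      ┗━━━━━━━━━━━┃........................


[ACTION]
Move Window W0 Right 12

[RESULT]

                                           
                                           
                                           
                                           
                                           
                     ┏━━━━━━━━━━━━━━━━━━━━━
                  ┏━━┃ TabContainer        
                  ┃ F┠─────────────────────
                  ┏━━┃ error.log │[report.m
                  ┃ M┃─────────────────────
                  ┠──┃Each component proces
                  ┃..┃The pipeline generate
                  ┃..┃The system validates 
                  ┃..┃Data processing handl
                  ┃..┗━━━━━━━━━━━━━━━━━━━━━
                  ┃......................#.
                  ┃.....................##.
                  ┃........................
                  ┃................@.......
                  ┃........................


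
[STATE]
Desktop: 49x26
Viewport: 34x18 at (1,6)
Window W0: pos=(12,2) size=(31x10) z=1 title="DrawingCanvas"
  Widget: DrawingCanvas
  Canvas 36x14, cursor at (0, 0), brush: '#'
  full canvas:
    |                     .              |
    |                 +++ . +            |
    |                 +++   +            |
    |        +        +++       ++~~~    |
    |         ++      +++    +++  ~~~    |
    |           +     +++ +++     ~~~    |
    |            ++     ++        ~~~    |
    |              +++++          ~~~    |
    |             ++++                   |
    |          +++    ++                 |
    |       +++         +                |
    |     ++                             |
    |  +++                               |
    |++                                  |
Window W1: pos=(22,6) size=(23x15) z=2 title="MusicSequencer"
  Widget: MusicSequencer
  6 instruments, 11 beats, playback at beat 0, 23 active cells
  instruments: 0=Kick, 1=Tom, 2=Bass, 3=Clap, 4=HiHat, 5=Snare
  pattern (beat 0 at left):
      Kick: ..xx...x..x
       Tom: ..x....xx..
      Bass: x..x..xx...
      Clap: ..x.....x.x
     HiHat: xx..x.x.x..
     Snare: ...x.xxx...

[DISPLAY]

           ┃         ┏━━━━━━━━━━━━
           ┃         ┃ MusicSequen
           ┃        +┠────────────
           ┃         ┃      ▼12345
           ┃         ┃  Kick··██··
           ┗━━━━━━━━━┃   Tom··█···
                     ┃  Bass█··█··
                     ┃  Clap··█···
                     ┃ HiHat██··█·
                     ┃ Snare···█·█
                     ┃            
                     ┃            
                     ┃            
                     ┃            
                     ┗━━━━━━━━━━━━
                                  
                                  
                                  


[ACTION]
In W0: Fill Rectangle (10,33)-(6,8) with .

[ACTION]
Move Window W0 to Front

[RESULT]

           ┃                 +++ .
           ┃                 +++  
           ┃        +        +++  
           ┃         ++      +++  
           ┃           +     +++ +
           ┗━━━━━━━━━━━━━━━━━━━━━━
                     ┃  Bass█··█··
                     ┃  Clap··█···
                     ┃ HiHat██··█·
                     ┃ Snare···█·█
                     ┃            
                     ┃            
                     ┃            
                     ┃            
                     ┗━━━━━━━━━━━━
                                  
                                  
                                  


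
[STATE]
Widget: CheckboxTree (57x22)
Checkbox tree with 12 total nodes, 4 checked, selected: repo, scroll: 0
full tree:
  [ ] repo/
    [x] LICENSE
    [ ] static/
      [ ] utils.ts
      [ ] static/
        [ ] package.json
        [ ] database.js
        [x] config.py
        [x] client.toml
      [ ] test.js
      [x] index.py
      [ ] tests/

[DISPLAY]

>[-] repo/                                               
   [x] LICENSE                                           
   [-] static/                                           
     [ ] utils.ts                                        
     [-] static/                                         
       [ ] package.json                                  
       [ ] database.js                                   
       [x] config.py                                     
       [x] client.toml                                   
     [ ] test.js                                         
     [x] index.py                                        
     [ ] tests/                                          
                                                         
                                                         
                                                         
                                                         
                                                         
                                                         
                                                         
                                                         
                                                         
                                                         


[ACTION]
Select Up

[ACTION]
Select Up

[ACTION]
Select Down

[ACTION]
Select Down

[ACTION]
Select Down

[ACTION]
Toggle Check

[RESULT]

 [-] repo/                                               
   [x] LICENSE                                           
   [-] static/                                           
>    [x] utils.ts                                        
     [-] static/                                         
       [ ] package.json                                  
       [ ] database.js                                   
       [x] config.py                                     
       [x] client.toml                                   
     [ ] test.js                                         
     [x] index.py                                        
     [ ] tests/                                          
                                                         
                                                         
                                                         
                                                         
                                                         
                                                         
                                                         
                                                         
                                                         
                                                         


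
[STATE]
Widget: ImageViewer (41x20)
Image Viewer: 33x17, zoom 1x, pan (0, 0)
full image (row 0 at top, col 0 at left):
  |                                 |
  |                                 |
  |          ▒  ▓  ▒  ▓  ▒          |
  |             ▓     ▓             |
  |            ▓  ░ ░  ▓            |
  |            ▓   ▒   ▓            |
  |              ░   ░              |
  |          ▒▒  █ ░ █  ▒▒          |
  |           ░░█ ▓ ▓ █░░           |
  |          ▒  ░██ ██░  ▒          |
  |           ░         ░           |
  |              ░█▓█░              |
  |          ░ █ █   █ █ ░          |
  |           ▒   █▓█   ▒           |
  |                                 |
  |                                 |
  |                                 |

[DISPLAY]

                                         
                                         
          ▒  ▓  ▒  ▓  ▒                  
             ▓     ▓                     
            ▓  ░ ░  ▓                    
            ▓   ▒   ▓                    
              ░   ░                      
          ▒▒  █ ░ █  ▒▒                  
           ░░█ ▓ ▓ █░░                   
          ▒  ░██ ██░  ▒                  
           ░         ░                   
              ░█▓█░                      
          ░ █ █   █ █ ░                  
           ▒   █▓█   ▒                   
                                         
                                         
                                         
                                         
                                         
                                         


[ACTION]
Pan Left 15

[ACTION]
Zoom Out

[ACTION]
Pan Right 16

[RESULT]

                                         
                                         
▒  ▓  ▒                                  
   ▓                                     
 ░  ▓                                    
▒   ▓                                    
  ░                                      
░ █  ▒▒                                  
 ▓ █░░                                   
 ██░  ▒                                  
     ░                                   
▓█░                                      
  █ █ ░                                  
▓█   ▒                                   
                                         
                                         
                                         
                                         
                                         
                                         


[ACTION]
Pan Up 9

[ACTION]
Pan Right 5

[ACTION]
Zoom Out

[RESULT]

                                         
                                         
 ▒                                       
                                         
                                         
                                         
                                         
▒▒                                       
░                                        
 ▒                                       
░                                        
                                         
 ░                                       
▒                                        
                                         
                                         
                                         
                                         
                                         
                                         
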